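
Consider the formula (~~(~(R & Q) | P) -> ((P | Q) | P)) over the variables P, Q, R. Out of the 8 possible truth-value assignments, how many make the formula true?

P  Q  R     (R & Q)  ~(R & Q)  (~(R & Q) | P)  ~(~(R & Q) | P)  ~~(~(R & Q) | P)  (P | Q)  ((P | Q) | P)  φ
T  T  T        T        F            T                F                T             T           T        T
T  T  F        F        T            T                F                T             T           T        T
T  F  T        F        T            T                F                T             T           T        T
T  F  F        F        T            T                F                T             T           T        T
F  T  T        T        F            F                T                F             T           T        T
F  T  F        F        T            T                F                T             T           T        T
F  F  T        F        T            T                F                T             F           F        F
F  F  F        F        T            T                F                T             F           F        F
The formula is true on 6 of the 8 rows.

6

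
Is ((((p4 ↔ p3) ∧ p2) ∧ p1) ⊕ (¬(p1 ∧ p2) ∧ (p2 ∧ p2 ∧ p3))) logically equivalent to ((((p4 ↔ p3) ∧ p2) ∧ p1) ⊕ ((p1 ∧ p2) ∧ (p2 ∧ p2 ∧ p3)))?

not equivalent

p1 | p2 | p3 | p4 | φ | ψ
-- | -- | -- | -- | - | -
0  | 0  | 0  | 0  | 0 | 0
0  | 0  | 0  | 1  | 0 | 0
0  | 0  | 1  | 0  | 0 | 0
0  | 0  | 1  | 1  | 0 | 0
0  | 1  | 0  | 0  | 0 | 0
0  | 1  | 0  | 1  | 0 | 0
0  | 1  | 1  | 0  | 1 | 0
0  | 1  | 1  | 1  | 1 | 0
1  | 0  | 0  | 0  | 0 | 0
1  | 0  | 0  | 1  | 0 | 0
1  | 0  | 1  | 0  | 0 | 0
1  | 0  | 1  | 1  | 0 | 0
1  | 1  | 0  | 0  | 1 | 1
1  | 1  | 0  | 1  | 0 | 0
1  | 1  | 1  | 0  | 0 | 1
1  | 1  | 1  | 1  | 1 | 0
The columns differ at p1=0, p2=1, p3=1, p4=0 (φ=1, ψ=0), so they are not equivalent.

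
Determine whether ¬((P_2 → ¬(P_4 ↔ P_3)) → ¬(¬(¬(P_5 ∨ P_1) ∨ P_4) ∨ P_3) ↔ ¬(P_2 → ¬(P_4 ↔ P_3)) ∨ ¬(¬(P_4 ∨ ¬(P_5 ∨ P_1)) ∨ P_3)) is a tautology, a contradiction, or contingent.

contradiction

 P_1    P_2    P_3    P_4    P_5   |    φ  
False  False  False  False  False  |  False
False  False  False  False   True  |  False
False  False  False   True  False  |  False
False  False  False   True   True  |  False
False  False   True  False  False  |  False
False  False   True  False   True  |  False
False  False   True   True  False  |  False
False  False   True   True   True  |  False
False   True  False  False  False  |  False
False   True  False  False   True  |  False
False   True  False   True  False  |  False
False   True  False   True   True  |  False
False   True   True  False  False  |  False
False   True   True  False   True  |  False
False   True   True   True  False  |  False
False   True   True   True   True  |  False
 True  False  False  False  False  |  False
 True  False  False  False   True  |  False
 True  False  False   True  False  |  False
 True  False  False   True   True  |  False
 True  False   True  False  False  |  False
 True  False   True  False   True  |  False
 True  False   True   True  False  |  False
 True  False   True   True   True  |  False
 True   True  False  False  False  |  False
 True   True  False  False   True  |  False
 True   True  False   True  False  |  False
 True   True  False   True   True  |  False
 True   True   True  False  False  |  False
 True   True   True  False   True  |  False
 True   True   True   True  False  |  False
 True   True   True   True   True  |  False
Every row is False, so the formula is a contradiction.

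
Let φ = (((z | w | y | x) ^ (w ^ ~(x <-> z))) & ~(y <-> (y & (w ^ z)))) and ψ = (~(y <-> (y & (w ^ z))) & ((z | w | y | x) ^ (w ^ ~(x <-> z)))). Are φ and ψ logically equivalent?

equivalent

x | y | z | w | φ | ψ
- | - | - | - | - | -
T | T | T | T | F | F
T | T | T | F | F | F
T | T | F | T | F | F
T | T | F | F | F | F
T | F | T | T | F | F
T | F | T | F | F | F
T | F | F | T | F | F
T | F | F | F | F | F
F | T | T | T | T | T
F | T | T | F | F | F
F | T | F | T | F | F
F | T | F | F | T | T
F | F | T | T | F | F
F | F | T | F | F | F
F | F | F | T | F | F
F | F | F | F | F | F
The columns for φ and ψ agree on every row, so they are logically equivalent.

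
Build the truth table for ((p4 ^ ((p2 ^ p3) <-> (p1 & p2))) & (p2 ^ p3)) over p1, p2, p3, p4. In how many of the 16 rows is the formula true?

4

p1  p2  p3  p4  |  φ
1   1   1   1   |  0
1   1   1   0   |  0
1   1   0   1   |  0
1   1   0   0   |  1
1   0   1   1   |  1
1   0   1   0   |  0
1   0   0   1   |  0
1   0   0   0   |  0
0   1   1   1   |  0
0   1   1   0   |  0
0   1   0   1   |  1
0   1   0   0   |  0
0   0   1   1   |  1
0   0   1   0   |  0
0   0   0   1   |  0
0   0   0   0   |  0
The formula is true on 4 of the 16 rows.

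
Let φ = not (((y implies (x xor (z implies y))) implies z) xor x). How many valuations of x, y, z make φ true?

5

  x   |   y   |   z   |   φ  
----- | ----- | ----- | -----
False | False | False |  True
False | False |  True | False
False |  True | False |  True
False |  True |  True | False
 True | False | False | False
 True | False |  True |  True
 True |  True | False |  True
 True |  True |  True |  True
The formula is true on 5 of the 8 rows.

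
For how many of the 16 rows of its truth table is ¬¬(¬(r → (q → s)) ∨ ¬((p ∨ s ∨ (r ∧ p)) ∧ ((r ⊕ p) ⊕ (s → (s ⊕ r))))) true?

p | q | r | s | (q → s) | (r → (q → s)) | ¬(r → (q → s)) | (r ∧ p) | (p ∨ s ∨ (r ∧ p)) | (r ⊕ p) | (s ⊕ r) | (s → (s ⊕ r)) | ((r ⊕ p) ⊕ (s → (s ⊕ r))) | φ
- | - | - | - | ------- | ------------- | -------------- | ------- | ----------------- | ------- | ------- | ------------- | ------------------------- | -
1 | 1 | 1 | 1 |    1    |       1       |       0        |    1    |         1         |    0    |    0    |       0       |             0             | 1
1 | 1 | 1 | 0 |    0    |       0       |       1        |    1    |         1         |    0    |    1    |       1       |             1             | 1
1 | 1 | 0 | 1 |    1    |       1       |       0        |    0    |         1         |    1    |    1    |       1       |             0             | 1
1 | 1 | 0 | 0 |    0    |       1       |       0        |    0    |         1         |    1    |    0    |       1       |             0             | 1
1 | 0 | 1 | 1 |    1    |       1       |       0        |    1    |         1         |    0    |    0    |       0       |             0             | 1
1 | 0 | 1 | 0 |    1    |       1       |       0        |    1    |         1         |    0    |    1    |       1       |             1             | 0
1 | 0 | 0 | 1 |    1    |       1       |       0        |    0    |         1         |    1    |    1    |       1       |             0             | 1
1 | 0 | 0 | 0 |    1    |       1       |       0        |    0    |         1         |    1    |    0    |       1       |             0             | 1
0 | 1 | 1 | 1 |    1    |       1       |       0        |    0    |         1         |    1    |    0    |       0       |             1             | 0
0 | 1 | 1 | 0 |    0    |       0       |       1        |    0    |         0         |    1    |    1    |       1       |             0             | 1
0 | 1 | 0 | 1 |    1    |       1       |       0        |    0    |         1         |    0    |    1    |       1       |             1             | 0
0 | 1 | 0 | 0 |    0    |       1       |       0        |    0    |         0         |    0    |    0    |       1       |             1             | 1
0 | 0 | 1 | 1 |    1    |       1       |       0        |    0    |         1         |    1    |    0    |       0       |             1             | 0
0 | 0 | 1 | 0 |    1    |       1       |       0        |    0    |         0         |    1    |    1    |       1       |             0             | 1
0 | 0 | 0 | 1 |    1    |       1       |       0        |    0    |         1         |    0    |    1    |       1       |             1             | 0
0 | 0 | 0 | 0 |    1    |       1       |       0        |    0    |         0         |    0    |    0    |       1       |             1             | 1
The formula is true on 11 of the 16 rows.

11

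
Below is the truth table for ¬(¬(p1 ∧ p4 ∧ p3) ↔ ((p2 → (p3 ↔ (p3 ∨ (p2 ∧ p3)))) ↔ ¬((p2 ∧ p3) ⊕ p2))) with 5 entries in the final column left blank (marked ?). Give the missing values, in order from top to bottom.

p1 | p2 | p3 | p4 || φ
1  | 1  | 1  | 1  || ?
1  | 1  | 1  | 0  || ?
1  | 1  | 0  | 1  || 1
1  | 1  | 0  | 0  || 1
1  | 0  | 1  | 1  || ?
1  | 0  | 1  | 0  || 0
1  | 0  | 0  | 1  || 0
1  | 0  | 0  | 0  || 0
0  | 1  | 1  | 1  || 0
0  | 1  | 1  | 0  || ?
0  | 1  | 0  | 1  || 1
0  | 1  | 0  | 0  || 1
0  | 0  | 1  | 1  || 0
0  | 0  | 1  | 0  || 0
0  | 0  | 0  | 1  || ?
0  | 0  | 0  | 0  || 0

1, 0, 1, 0, 0

Row p1=1, p2=1, p3=1, p4=1: ¬(p1 ∧ p4 ∧ p3) = 0, ((p2 → (p3 ↔ (p3 ∨ (p2 ∧ p3)))) ↔ ¬((p2 ∧ p3) ⊕ p2)) = 1, (¬(p1 ∧ p4 ∧ p3) ↔ ((p2 → (p3 ↔ (p3 ∨ (p2 ∧ p3)))) ↔ ¬((p2 ∧ p3) ⊕ p2))) = 0, so the formula = 1.
Row p1=1, p2=1, p3=1, p4=0: ¬(p1 ∧ p4 ∧ p3) = 1, ((p2 → (p3 ↔ (p3 ∨ (p2 ∧ p3)))) ↔ ¬((p2 ∧ p3) ⊕ p2)) = 1, (¬(p1 ∧ p4 ∧ p3) ↔ ((p2 → (p3 ↔ (p3 ∨ (p2 ∧ p3)))) ↔ ¬((p2 ∧ p3) ⊕ p2))) = 1, so the formula = 0.
Row p1=1, p2=0, p3=1, p4=1: ¬(p1 ∧ p4 ∧ p3) = 0, ((p2 → (p3 ↔ (p3 ∨ (p2 ∧ p3)))) ↔ ¬((p2 ∧ p3) ⊕ p2)) = 1, (¬(p1 ∧ p4 ∧ p3) ↔ ((p2 → (p3 ↔ (p3 ∨ (p2 ∧ p3)))) ↔ ¬((p2 ∧ p3) ⊕ p2))) = 0, so the formula = 1.
Row p1=0, p2=1, p3=1, p4=0: ¬(p1 ∧ p4 ∧ p3) = 1, ((p2 → (p3 ↔ (p3 ∨ (p2 ∧ p3)))) ↔ ¬((p2 ∧ p3) ⊕ p2)) = 1, (¬(p1 ∧ p4 ∧ p3) ↔ ((p2 → (p3 ↔ (p3 ∨ (p2 ∧ p3)))) ↔ ¬((p2 ∧ p3) ⊕ p2))) = 1, so the formula = 0.
Row p1=0, p2=0, p3=0, p4=1: ¬(p1 ∧ p4 ∧ p3) = 1, ((p2 → (p3 ↔ (p3 ∨ (p2 ∧ p3)))) ↔ ¬((p2 ∧ p3) ⊕ p2)) = 1, (¬(p1 ∧ p4 ∧ p3) ↔ ((p2 → (p3 ↔ (p3 ∨ (p2 ∧ p3)))) ↔ ¬((p2 ∧ p3) ⊕ p2))) = 1, so the formula = 0.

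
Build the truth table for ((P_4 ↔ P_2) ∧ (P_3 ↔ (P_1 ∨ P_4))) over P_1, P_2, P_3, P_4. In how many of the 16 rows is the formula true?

4

P_1 | P_2 | P_3 | P_4 | φ
--- | --- | --- | --- | -
 T  |  T  |  T  |  T  | T
 T  |  T  |  T  |  F  | F
 T  |  T  |  F  |  T  | F
 T  |  T  |  F  |  F  | F
 T  |  F  |  T  |  T  | F
 T  |  F  |  T  |  F  | T
 T  |  F  |  F  |  T  | F
 T  |  F  |  F  |  F  | F
 F  |  T  |  T  |  T  | T
 F  |  T  |  T  |  F  | F
 F  |  T  |  F  |  T  | F
 F  |  T  |  F  |  F  | F
 F  |  F  |  T  |  T  | F
 F  |  F  |  T  |  F  | F
 F  |  F  |  F  |  T  | F
 F  |  F  |  F  |  F  | T
The formula is true on 4 of the 16 rows.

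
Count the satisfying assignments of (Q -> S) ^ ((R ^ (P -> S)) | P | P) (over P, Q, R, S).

P  Q  R  S  |  φ
1  1  1  1  |  0
1  1  1  0  |  1
1  1  0  1  |  0
1  1  0  0  |  1
1  0  1  1  |  0
1  0  1  0  |  0
1  0  0  1  |  0
1  0  0  0  |  0
0  1  1  1  |  1
0  1  1  0  |  0
0  1  0  1  |  0
0  1  0  0  |  1
0  0  1  1  |  1
0  0  1  0  |  1
0  0  0  1  |  0
0  0  0  0  |  0
The formula is true on 6 of the 16 rows.

6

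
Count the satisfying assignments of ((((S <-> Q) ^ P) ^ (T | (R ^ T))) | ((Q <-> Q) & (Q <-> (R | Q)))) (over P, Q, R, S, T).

P  Q  R  S  T  |  φ
T  T  T  T  T  |  T
T  T  T  T  F  |  T
T  T  T  F  T  |  T
T  T  T  F  F  |  T
T  T  F  T  T  |  T
T  T  F  T  F  |  T
T  T  F  F  T  |  T
T  T  F  F  F  |  T
T  F  T  T  T  |  F
T  F  T  T  F  |  F
T  F  T  F  T  |  T
T  F  T  F  F  |  T
T  F  F  T  T  |  T
T  F  F  T  F  |  T
T  F  F  F  T  |  T
T  F  F  F  F  |  T
F  T  T  T  T  |  T
F  T  T  T  F  |  T
F  T  T  F  T  |  T
F  T  T  F  F  |  T
F  T  F  T  T  |  T
F  T  F  T  F  |  T
F  T  F  F  T  |  T
F  T  F  F  F  |  T
F  F  T  T  T  |  T
F  F  T  T  F  |  T
F  F  T  F  T  |  F
F  F  T  F  F  |  F
F  F  F  T  T  |  T
F  F  F  T  F  |  T
F  F  F  F  T  |  T
F  F  F  F  F  |  T
The formula is true on 28 of the 32 rows.

28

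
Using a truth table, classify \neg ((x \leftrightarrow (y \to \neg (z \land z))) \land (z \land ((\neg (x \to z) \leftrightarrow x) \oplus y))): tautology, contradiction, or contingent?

x | y | z | φ
- | - | - | -
T | T | T | T
T | T | F | T
T | F | T | T
T | F | F | T
F | T | T | T
F | T | F | T
F | F | T | T
F | F | F | T
Every row is T, so the formula is a tautology.

tautology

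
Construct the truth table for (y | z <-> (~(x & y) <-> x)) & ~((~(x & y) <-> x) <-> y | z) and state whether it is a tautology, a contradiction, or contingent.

x  y  z  |  φ
F  F  F  |  F
F  F  T  |  F
F  T  F  |  F
F  T  T  |  F
T  F  F  |  F
T  F  T  |  F
T  T  F  |  F
T  T  T  |  F
Every row is F, so the formula is a contradiction.

contradiction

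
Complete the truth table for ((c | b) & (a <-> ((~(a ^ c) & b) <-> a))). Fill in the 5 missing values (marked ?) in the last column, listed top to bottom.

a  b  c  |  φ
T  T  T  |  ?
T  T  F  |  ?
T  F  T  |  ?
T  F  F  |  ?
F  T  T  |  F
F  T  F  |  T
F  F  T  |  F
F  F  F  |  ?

T, F, F, F, F

Row a=T, b=T, c=T: (c | b) = T, (a <-> ((~(a ^ c) & b) <-> a)) = T, so the formula = T.
Row a=T, b=T, c=F: (c | b) = T, (a <-> ((~(a ^ c) & b) <-> a)) = F, so the formula = F.
Row a=T, b=F, c=T: (c | b) = T, (a <-> ((~(a ^ c) & b) <-> a)) = F, so the formula = F.
Row a=T, b=F, c=F: (c | b) = F, (a <-> ((~(a ^ c) & b) <-> a)) = F, so the formula = F.
Row a=F, b=F, c=F: (c | b) = F, (a <-> ((~(a ^ c) & b) <-> a)) = F, so the formula = F.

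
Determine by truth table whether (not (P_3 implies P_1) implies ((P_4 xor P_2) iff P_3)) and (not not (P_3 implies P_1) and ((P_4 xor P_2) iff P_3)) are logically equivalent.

not equivalent

 P_1    P_2    P_3    P_4   |    φ      ψ  
False  False  False  False  |   True   True
False  False  False   True  |   True  False
False  False   True  False  |  False  False
False  False   True   True  |   True  False
False   True  False  False  |   True  False
False   True  False   True  |   True   True
False   True   True  False  |   True  False
False   True   True   True  |  False  False
 True  False  False  False  |   True   True
 True  False  False   True  |   True  False
 True  False   True  False  |   True  False
 True  False   True   True  |   True   True
 True   True  False  False  |   True  False
 True   True  False   True  |   True   True
 True   True   True  False  |   True   True
 True   True   True   True  |   True  False
The columns differ at P_1=False, P_2=False, P_3=False, P_4=True (φ=True, ψ=False), so they are not equivalent.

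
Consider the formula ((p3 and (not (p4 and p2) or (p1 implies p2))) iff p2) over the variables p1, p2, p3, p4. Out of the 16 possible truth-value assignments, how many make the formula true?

p1 | p2 | p3 | p4 || φ
T  | T  | T  | T  || T
T  | T  | T  | F  || T
T  | T  | F  | T  || F
T  | T  | F  | F  || F
T  | F  | T  | T  || F
T  | F  | T  | F  || F
T  | F  | F  | T  || T
T  | F  | F  | F  || T
F  | T  | T  | T  || T
F  | T  | T  | F  || T
F  | T  | F  | T  || F
F  | T  | F  | F  || F
F  | F  | T  | T  || F
F  | F  | T  | F  || F
F  | F  | F  | T  || T
F  | F  | F  | F  || T
The formula is true on 8 of the 16 rows.

8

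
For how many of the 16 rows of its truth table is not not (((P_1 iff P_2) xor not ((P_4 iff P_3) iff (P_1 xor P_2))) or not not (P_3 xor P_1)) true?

P_1 | P_2 | P_3 | P_4 | φ
--- | --- | --- | --- | -
 T  |  T  |  T  |  T  | F
 T  |  T  |  T  |  F  | T
 T  |  T  |  F  |  T  | T
 T  |  T  |  F  |  F  | T
 T  |  F  |  T  |  T  | F
 T  |  F  |  T  |  F  | T
 T  |  F  |  F  |  T  | T
 T  |  F  |  F  |  F  | T
 F  |  T  |  T  |  T  | T
 F  |  T  |  T  |  F  | T
 F  |  T  |  F  |  T  | T
 F  |  T  |  F  |  F  | F
 F  |  F  |  T  |  T  | T
 F  |  F  |  T  |  F  | T
 F  |  F  |  F  |  T  | T
 F  |  F  |  F  |  F  | F
The formula is true on 12 of the 16 rows.

12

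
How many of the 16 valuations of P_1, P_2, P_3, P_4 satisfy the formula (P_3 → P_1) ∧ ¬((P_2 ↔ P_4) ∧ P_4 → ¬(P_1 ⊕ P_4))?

1

P_1  P_2  P_3  P_4  |  (P_3 → P_1)  (P_2 ↔ P_4)  ((P_2 ↔ P_4) ∧ P_4)  (P_1 ⊕ P_4)  ¬(P_1 ⊕ P_4)  φ
 T    T    T    T   |       T            T                T                F            T        F
 T    T    T    F   |       T            F                F                T            F        F
 T    T    F    T   |       T            T                T                F            T        F
 T    T    F    F   |       T            F                F                T            F        F
 T    F    T    T   |       T            F                F                F            T        F
 T    F    T    F   |       T            T                F                T            F        F
 T    F    F    T   |       T            F                F                F            T        F
 T    F    F    F   |       T            T                F                T            F        F
 F    T    T    T   |       F            T                T                T            F        F
 F    T    T    F   |       F            F                F                F            T        F
 F    T    F    T   |       T            T                T                T            F        T
 F    T    F    F   |       T            F                F                F            T        F
 F    F    T    T   |       F            F                F                T            F        F
 F    F    T    F   |       F            T                F                F            T        F
 F    F    F    T   |       T            F                F                T            F        F
 F    F    F    F   |       T            T                F                F            T        F
The formula is true on 1 of the 16 rows.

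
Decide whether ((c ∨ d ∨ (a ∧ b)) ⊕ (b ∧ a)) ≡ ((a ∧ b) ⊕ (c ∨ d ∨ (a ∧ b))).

a | b | c | d | φ | ψ
- | - | - | - | - | -
T | T | T | T | F | F
T | T | T | F | F | F
T | T | F | T | F | F
T | T | F | F | F | F
T | F | T | T | T | T
T | F | T | F | T | T
T | F | F | T | T | T
T | F | F | F | F | F
F | T | T | T | T | T
F | T | T | F | T | T
F | T | F | T | T | T
F | T | F | F | F | F
F | F | T | T | T | T
F | F | T | F | T | T
F | F | F | T | T | T
F | F | F | F | F | F
The columns for φ and ψ agree on every row, so they are logically equivalent.

equivalent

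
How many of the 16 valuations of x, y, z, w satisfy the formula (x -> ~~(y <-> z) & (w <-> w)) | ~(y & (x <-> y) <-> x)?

  x   |   y   |   z   |   w   |   φ  
----- | ----- | ----- | ----- | -----
 True |  True |  True |  True |  True
 True |  True |  True | False |  True
 True |  True | False |  True | False
 True |  True | False | False | False
 True | False |  True |  True |  True
 True | False |  True | False |  True
 True | False | False |  True |  True
 True | False | False | False |  True
False |  True |  True |  True |  True
False |  True |  True | False |  True
False |  True | False |  True |  True
False |  True | False | False |  True
False | False |  True |  True |  True
False | False |  True | False |  True
False | False | False |  True |  True
False | False | False | False |  True
The formula is true on 14 of the 16 rows.

14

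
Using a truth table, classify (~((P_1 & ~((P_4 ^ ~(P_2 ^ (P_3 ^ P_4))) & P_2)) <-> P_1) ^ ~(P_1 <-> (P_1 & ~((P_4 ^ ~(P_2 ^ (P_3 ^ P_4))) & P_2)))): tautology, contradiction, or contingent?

P_1 | P_2 | P_3 | P_4 | (P_3 ^ P_4) | (P_2 ^ (P_3 ^ P_4)) | ~(P_2 ^ (P_3 ^ P_4)) | (P_4 ^ ~(P_2 ^ (P_3 ^ P_4))) | φ
--- | --- | --- | --- | ----------- | ------------------- | -------------------- | ---------------------------- | -
 F  |  F  |  F  |  F  |      F      |          F          |          T           |              T               | F
 F  |  F  |  F  |  T  |      T      |          T          |          F           |              T               | F
 F  |  F  |  T  |  F  |      T      |          T          |          F           |              F               | F
 F  |  F  |  T  |  T  |      F      |          F          |          T           |              F               | F
 F  |  T  |  F  |  F  |      F      |          T          |          F           |              F               | F
 F  |  T  |  F  |  T  |      T      |          F          |          T           |              F               | F
 F  |  T  |  T  |  F  |      T      |          F          |          T           |              T               | F
 F  |  T  |  T  |  T  |      F      |          T          |          F           |              T               | F
 T  |  F  |  F  |  F  |      F      |          F          |          T           |              T               | F
 T  |  F  |  F  |  T  |      T      |          T          |          F           |              T               | F
 T  |  F  |  T  |  F  |      T      |          T          |          F           |              F               | F
 T  |  F  |  T  |  T  |      F      |          F          |          T           |              F               | F
 T  |  T  |  F  |  F  |      F      |          T          |          F           |              F               | F
 T  |  T  |  F  |  T  |      T      |          F          |          T           |              F               | F
 T  |  T  |  T  |  F  |      T      |          F          |          T           |              T               | F
 T  |  T  |  T  |  T  |      F      |          T          |          F           |              T               | F
Every row is F, so the formula is a contradiction.

contradiction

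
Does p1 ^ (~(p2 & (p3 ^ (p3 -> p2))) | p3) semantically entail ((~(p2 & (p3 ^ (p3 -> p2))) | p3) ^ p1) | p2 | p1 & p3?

p1 | p2 | p3 | φ | ψ
-- | -- | -- | - | -
1  | 1  | 1  | 0 | 1
1  | 1  | 0  | 1 | 1
1  | 0  | 1  | 0 | 1
1  | 0  | 0  | 0 | 0
0  | 1  | 1  | 1 | 1
0  | 1  | 0  | 0 | 1
0  | 0  | 1  | 1 | 1
0  | 0  | 0  | 1 | 1
In every row where φ is true, ψ is also true, so φ ⊨ ψ.

yes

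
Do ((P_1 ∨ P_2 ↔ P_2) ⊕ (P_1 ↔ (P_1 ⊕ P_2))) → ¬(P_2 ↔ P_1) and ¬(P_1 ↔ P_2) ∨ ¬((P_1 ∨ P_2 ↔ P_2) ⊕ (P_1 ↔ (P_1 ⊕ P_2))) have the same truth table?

P_1 | P_2 || φ | ψ
 T  |  T  || F | F
 T  |  F  || T | T
 F  |  T  || T | T
 F  |  F  || T | T
The columns for φ and ψ agree on every row, so they are logically equivalent.

equivalent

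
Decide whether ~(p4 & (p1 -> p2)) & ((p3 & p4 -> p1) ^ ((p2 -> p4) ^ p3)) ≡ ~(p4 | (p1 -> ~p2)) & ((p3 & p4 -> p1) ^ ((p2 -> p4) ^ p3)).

not equivalent

p1 | p2 | p3 | p4 || φ | ψ
T  | T  | T  | T  || F | F
T  | T  | T  | F  || F | F
T  | T  | F  | T  || F | F
T  | T  | F  | F  || T | T
T  | F  | T  | T  || T | F
T  | F  | T  | F  || T | F
T  | F  | F  | T  || F | F
T  | F  | F  | F  || F | F
F  | T  | T  | T  || F | F
F  | T  | T  | F  || F | F
F  | T  | F  | T  || F | F
F  | T  | F  | F  || T | F
F  | F  | T  | T  || F | F
F  | F  | T  | F  || T | F
F  | F  | F  | T  || F | F
F  | F  | F  | F  || F | F
The columns differ at p1=T, p2=F, p3=T, p4=T (φ=T, ψ=F), so they are not equivalent.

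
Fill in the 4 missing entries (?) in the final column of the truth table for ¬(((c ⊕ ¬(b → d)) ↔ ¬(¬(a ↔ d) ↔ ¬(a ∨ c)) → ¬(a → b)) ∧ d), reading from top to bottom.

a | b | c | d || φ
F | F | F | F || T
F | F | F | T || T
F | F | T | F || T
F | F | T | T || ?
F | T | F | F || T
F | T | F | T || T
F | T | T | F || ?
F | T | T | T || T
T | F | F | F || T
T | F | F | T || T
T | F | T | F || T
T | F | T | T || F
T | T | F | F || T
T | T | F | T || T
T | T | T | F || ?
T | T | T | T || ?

Row a=F, b=F, c=T, d=T: ((c ⊕ ¬(b → d)) ↔ ¬(¬(a ↔ d) ↔ ¬(a ∨ c)) → ¬(a → b)) = F, (((c ⊕ ¬(b → d)) ↔ ¬(¬(a ↔ d) ↔ ¬(a ∨ c)) → ¬(a → b)) ∧ d) = F, so the formula = T.
Row a=F, b=T, c=T, d=F: ((c ⊕ ¬(b → d)) ↔ ¬(¬(a ↔ d) ↔ ¬(a ∨ c)) → ¬(a → b)) = F, (((c ⊕ ¬(b → d)) ↔ ¬(¬(a ↔ d) ↔ ¬(a ∨ c)) → ¬(a → b)) ∧ d) = F, so the formula = T.
Row a=T, b=T, c=T, d=F: ((c ⊕ ¬(b → d)) ↔ ¬(¬(a ↔ d) ↔ ¬(a ∨ c)) → ¬(a → b)) = T, (((c ⊕ ¬(b → d)) ↔ ¬(¬(a ↔ d) ↔ ¬(a ∨ c)) → ¬(a → b)) ∧ d) = F, so the formula = T.
Row a=T, b=T, c=T, d=T: ((c ⊕ ¬(b → d)) ↔ ¬(¬(a ↔ d) ↔ ¬(a ∨ c)) → ¬(a → b)) = T, (((c ⊕ ¬(b → d)) ↔ ¬(¬(a ↔ d) ↔ ¬(a ∨ c)) → ¬(a → b)) ∧ d) = T, so the formula = F.

T, T, T, F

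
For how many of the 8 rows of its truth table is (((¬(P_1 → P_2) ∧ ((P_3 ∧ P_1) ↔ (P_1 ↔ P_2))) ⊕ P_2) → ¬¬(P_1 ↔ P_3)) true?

P_1 | P_2 | P_3 | φ
--- | --- | --- | -
 T  |  T  |  T  | T
 T  |  T  |  F  | F
 T  |  F  |  T  | T
 T  |  F  |  F  | F
 F  |  T  |  T  | F
 F  |  T  |  F  | T
 F  |  F  |  T  | T
 F  |  F  |  F  | T
The formula is true on 5 of the 8 rows.

5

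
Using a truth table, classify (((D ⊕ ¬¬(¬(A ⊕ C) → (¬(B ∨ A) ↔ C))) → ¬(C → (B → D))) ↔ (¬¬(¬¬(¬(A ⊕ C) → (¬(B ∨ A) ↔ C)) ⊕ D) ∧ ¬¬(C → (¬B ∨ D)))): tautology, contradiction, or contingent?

contradiction

A  B  C  D  |  (A ⊕ C)  ¬(A ⊕ C)  (B ∨ A)  ¬(B ∨ A)  (¬(B ∨ A) ↔ C)  (¬(A ⊕ C) → (¬(B ∨ A) ↔ C))  ¬(¬(A ⊕ C) → (¬(B ∨ A) ↔ C))  (B → D)  (C → (B → D))  ¬(C → (B → D))  ¬B  (¬B ∨ D)  (C → (¬B ∨ D))  ¬(C → (¬B ∨ D))  ¬¬(C → (¬B ∨ D))  φ
T  T  T  T  |     F        T         T        F            F                      F                            T                   T           T              F         F      T            T                F                T          F
T  T  T  F  |     F        T         T        F            F                      F                            T                   F           F              T         F      F            F                T                F          F
T  T  F  T  |     T        F         T        F            T                      T                            F                   T           T              F         F      T            T                F                T          F
T  T  F  F  |     T        F         T        F            T                      T                            F                   F           T              F         F      F            T                F                T          F
T  F  T  T  |     F        T         T        F            F                      F                            T                   T           T              F         T      T            T                F                T          F
T  F  T  F  |     F        T         T        F            F                      F                            T                   T           T              F         T      T            T                F                T          F
T  F  F  T  |     T        F         T        F            T                      T                            F                   T           T              F         T      T            T                F                T          F
T  F  F  F  |     T        F         T        F            T                      T                            F                   T           T              F         T      T            T                F                T          F
F  T  T  T  |     T        F         T        F            F                      T                            F                   T           T              F         F      T            T                F                T          F
F  T  T  F  |     T        F         T        F            F                      T                            F                   F           F              T         F      F            F                T                F          F
F  T  F  T  |     F        T         T        F            T                      T                            F                   T           T              F         F      T            T                F                T          F
F  T  F  F  |     F        T         T        F            T                      T                            F                   F           T              F         F      F            T                F                T          F
F  F  T  T  |     T        F         F        T            T                      T                            F                   T           T              F         T      T            T                F                T          F
F  F  T  F  |     T        F         F        T            T                      T                            F                   T           T              F         T      T            T                F                T          F
F  F  F  T  |     F        T         F        T            F                      F                            T                   T           T              F         T      T            T                F                T          F
F  F  F  F  |     F        T         F        T            F                      F                            T                   T           T              F         T      T            T                F                T          F
Every row is F, so the formula is a contradiction.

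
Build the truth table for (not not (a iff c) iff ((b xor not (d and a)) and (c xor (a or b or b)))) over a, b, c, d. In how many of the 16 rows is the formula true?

4

a | b | c | d || (a iff c) | not (a iff c) | not not (a iff c) | (d and a) | not (d and a) | (b xor not (d and a)) | (a or b or b) | (c xor (a or b or b)) | φ
F | F | F | F ||     T     |       F       |         T         |     F     |       T       |           T           |       F       |           F           | F
F | F | F | T ||     T     |       F       |         T         |     F     |       T       |           T           |       F       |           F           | F
F | F | T | F ||     F     |       T       |         F         |     F     |       T       |           T           |       F       |           T           | F
F | F | T | T ||     F     |       T       |         F         |     F     |       T       |           T           |       F       |           T           | F
F | T | F | F ||     T     |       F       |         T         |     F     |       T       |           F           |       T       |           T           | F
F | T | F | T ||     T     |       F       |         T         |     F     |       T       |           F           |       T       |           T           | F
F | T | T | F ||     F     |       T       |         F         |     F     |       T       |           F           |       T       |           F           | T
F | T | T | T ||     F     |       T       |         F         |     F     |       T       |           F           |       T       |           F           | T
T | F | F | F ||     F     |       T       |         F         |     F     |       T       |           T           |       T       |           T           | F
T | F | F | T ||     F     |       T       |         F         |     T     |       F       |           F           |       T       |           T           | T
T | F | T | F ||     T     |       F       |         T         |     F     |       T       |           T           |       T       |           F           | F
T | F | T | T ||     T     |       F       |         T         |     T     |       F       |           F           |       T       |           F           | F
T | T | F | F ||     F     |       T       |         F         |     F     |       T       |           F           |       T       |           T           | T
T | T | F | T ||     F     |       T       |         F         |     T     |       F       |           T           |       T       |           T           | F
T | T | T | F ||     T     |       F       |         T         |     F     |       T       |           F           |       T       |           F           | F
T | T | T | T ||     T     |       F       |         T         |     T     |       F       |           T           |       T       |           F           | F
The formula is true on 4 of the 16 rows.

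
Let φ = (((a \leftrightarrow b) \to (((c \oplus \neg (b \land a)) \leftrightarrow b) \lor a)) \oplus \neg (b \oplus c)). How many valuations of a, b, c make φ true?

5

  a   |   b   |   c   | (a \leftrightarrow b) | (b \land a) | \neg (b \land a) | (c \oplus \neg (b \land a)) | (b \oplus c) | \neg (b \oplus c) |   φ  
----- | ----- | ----- | --------------------- | ----------- | ---------------- | --------------------------- | ------------ | ----------------- | -----
 True |  True |  True |          True         |     True    |      False       |             True            |    False     |        True       | False
 True |  True | False |          True         |     True    |      False       |            False            |     True     |       False       |  True
 True | False |  True |         False         |    False    |       True       |            False            |     True     |       False       |  True
 True | False | False |         False         |    False    |       True       |             True            |    False     |        True       | False
False |  True |  True |         False         |    False    |       True       |            False            |    False     |        True       | False
False |  True | False |         False         |    False    |       True       |             True            |     True     |       False       |  True
False | False |  True |          True         |    False    |       True       |            False            |     True     |       False       |  True
False | False | False |          True         |    False    |       True       |             True            |    False     |        True       |  True
The formula is true on 5 of the 8 rows.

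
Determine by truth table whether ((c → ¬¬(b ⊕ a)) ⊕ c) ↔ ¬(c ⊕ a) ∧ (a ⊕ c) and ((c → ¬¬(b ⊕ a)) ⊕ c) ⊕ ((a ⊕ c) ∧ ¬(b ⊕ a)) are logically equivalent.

not equivalent

  a      b      c    |    φ      ψ  
 True   True   True  |  False   True
 True   True  False  |  False  False
 True  False   True  |   True  False
 True  False  False  |  False   True
False   True   True  |   True  False
False   True  False  |  False   True
False  False   True  |  False  False
False  False  False  |  False   True
The columns differ at a=True, b=True, c=True (φ=False, ψ=True), so they are not equivalent.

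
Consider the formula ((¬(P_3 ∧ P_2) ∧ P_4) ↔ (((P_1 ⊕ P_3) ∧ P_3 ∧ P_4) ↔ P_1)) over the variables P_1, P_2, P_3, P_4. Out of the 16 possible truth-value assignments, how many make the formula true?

8

P_1  P_2  P_3  P_4  |  (P_3 ∧ P_2)  ¬(P_3 ∧ P_2)  (¬(P_3 ∧ P_2) ∧ P_4)  (P_1 ⊕ P_3)  ((P_1 ⊕ P_3) ∧ P_3 ∧ P_4)  φ
 1    1    1    1   |       1            0                 0                 0                   0              1
 1    1    1    0   |       1            0                 0                 0                   0              1
 1    1    0    1   |       0            1                 1                 1                   0              0
 1    1    0    0   |       0            1                 0                 1                   0              1
 1    0    1    1   |       0            1                 1                 0                   0              0
 1    0    1    0   |       0            1                 0                 0                   0              1
 1    0    0    1   |       0            1                 1                 1                   0              0
 1    0    0    0   |       0            1                 0                 1                   0              1
 0    1    1    1   |       1            0                 0                 1                   1              1
 0    1    1    0   |       1            0                 0                 1                   0              0
 0    1    0    1   |       0            1                 1                 0                   0              1
 0    1    0    0   |       0            1                 0                 0                   0              0
 0    0    1    1   |       0            1                 1                 1                   1              0
 0    0    1    0   |       0            1                 0                 1                   0              0
 0    0    0    1   |       0            1                 1                 0                   0              1
 0    0    0    0   |       0            1                 0                 0                   0              0
The formula is true on 8 of the 16 rows.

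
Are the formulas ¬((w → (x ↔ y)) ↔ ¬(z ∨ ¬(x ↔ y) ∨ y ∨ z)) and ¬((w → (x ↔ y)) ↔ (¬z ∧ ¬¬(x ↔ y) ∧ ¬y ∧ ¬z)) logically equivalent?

x | y | z | w || φ | ψ
F | F | F | F || F | F
F | F | F | T || F | F
F | F | T | F || T | T
F | F | T | T || T | T
F | T | F | F || T | T
F | T | F | T || F | F
F | T | T | F || T | T
F | T | T | T || F | F
T | F | F | F || T | T
T | F | F | T || F | F
T | F | T | F || T | T
T | F | T | T || F | F
T | T | F | F || T | T
T | T | F | T || T | T
T | T | T | F || T | T
T | T | T | T || T | T
The columns for φ and ψ agree on every row, so they are logically equivalent.

equivalent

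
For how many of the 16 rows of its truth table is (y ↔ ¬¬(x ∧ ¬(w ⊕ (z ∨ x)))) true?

8

x  y  z  w  |  (z ∨ x)  (w ⊕ (z ∨ x))  ¬(w ⊕ (z ∨ x))  (x ∧ ¬(w ⊕ (z ∨ x)))  ¬(x ∧ ¬(w ⊕ (z ∨ x)))  ¬¬(x ∧ ¬(w ⊕ (z ∨ x)))  (y ↔ ¬¬(x ∧ ¬(w ⊕ (z ∨ x))))
T  T  T  T  |     T           F              T                  T                      F                      T                          T              
T  T  T  F  |     T           T              F                  F                      T                      F                          F              
T  T  F  T  |     T           F              T                  T                      F                      T                          T              
T  T  F  F  |     T           T              F                  F                      T                      F                          F              
T  F  T  T  |     T           F              T                  T                      F                      T                          F              
T  F  T  F  |     T           T              F                  F                      T                      F                          T              
T  F  F  T  |     T           F              T                  T                      F                      T                          F              
T  F  F  F  |     T           T              F                  F                      T                      F                          T              
F  T  T  T  |     T           F              T                  F                      T                      F                          F              
F  T  T  F  |     T           T              F                  F                      T                      F                          F              
F  T  F  T  |     F           T              F                  F                      T                      F                          F              
F  T  F  F  |     F           F              T                  F                      T                      F                          F              
F  F  T  T  |     T           F              T                  F                      T                      F                          T              
F  F  T  F  |     T           T              F                  F                      T                      F                          T              
F  F  F  T  |     F           T              F                  F                      T                      F                          T              
F  F  F  F  |     F           F              T                  F                      T                      F                          T              
The formula is true on 8 of the 16 rows.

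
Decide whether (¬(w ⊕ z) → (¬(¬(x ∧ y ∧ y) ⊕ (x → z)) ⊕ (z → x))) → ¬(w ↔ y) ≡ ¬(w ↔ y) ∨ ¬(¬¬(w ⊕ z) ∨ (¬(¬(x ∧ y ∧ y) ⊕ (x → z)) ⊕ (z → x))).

equivalent

x | y | z | w | φ | ψ
- | - | - | - | - | -
T | T | T | T | F | F
T | T | T | F | T | T
T | T | F | T | F | F
T | T | F | F | T | T
T | F | T | T | T | T
T | F | T | F | F | F
T | F | F | T | T | T
T | F | F | F | F | F
F | T | T | T | F | F
F | T | T | F | T | T
F | T | F | T | F | F
F | T | F | F | T | T
F | F | T | T | T | T
F | F | T | F | F | F
F | F | F | T | T | T
F | F | F | F | T | T
The columns for φ and ψ agree on every row, so they are logically equivalent.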